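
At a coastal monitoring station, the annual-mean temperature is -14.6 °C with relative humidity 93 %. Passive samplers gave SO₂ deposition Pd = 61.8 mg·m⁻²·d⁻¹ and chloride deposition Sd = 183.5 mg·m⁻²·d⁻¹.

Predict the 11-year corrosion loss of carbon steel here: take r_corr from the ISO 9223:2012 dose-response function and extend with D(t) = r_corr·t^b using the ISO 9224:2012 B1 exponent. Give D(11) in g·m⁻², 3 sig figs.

carbon steel: temperature factor f = +0.150·(-24.6) = -3.6900
  sulphur-dioxide contribution → 2.424 μm/a
  chloride contribution → 30.99 μm/a
  ⇒ r_corr(carbon steel) = 33.42 μm/a
Long-term exponent b (ISO 9224 Table 2, B1) = 0.523
  D(11) = 33.42 × 11^0.523 = 33.42 × 3.505 = 117.1 μm
  Mass loss = 117.1 μm × 7.85 g/cm³ = 919.4 g·m⁻²

D(11) = 919 g·m⁻²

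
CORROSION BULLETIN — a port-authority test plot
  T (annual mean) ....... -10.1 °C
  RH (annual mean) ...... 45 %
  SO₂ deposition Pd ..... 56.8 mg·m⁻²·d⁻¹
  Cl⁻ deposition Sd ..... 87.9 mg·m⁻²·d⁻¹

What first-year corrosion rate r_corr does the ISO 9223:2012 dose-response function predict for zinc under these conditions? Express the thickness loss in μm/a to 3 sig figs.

r_corr = 0.418 μm/a

zinc: T≤10 °C ⇒ hinge +0.038·(-10.1−10) = -0.7638
  SO₂ term: 0.0129·56.8^0.44·exp(0.046·45-0.7638) = 0.2817
  Cl⁻ term: 0.0175·87.9^0.57·exp(0.008·45+0.085·-10.1) = 0.1363
  sum: 0.2817 + 0.1363 → r_corr = 0.418 μm/a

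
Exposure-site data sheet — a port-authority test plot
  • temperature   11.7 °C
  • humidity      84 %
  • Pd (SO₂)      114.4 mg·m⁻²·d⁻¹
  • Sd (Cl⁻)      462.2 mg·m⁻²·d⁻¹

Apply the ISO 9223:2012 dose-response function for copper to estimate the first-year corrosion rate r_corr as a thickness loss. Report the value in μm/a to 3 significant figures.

copper: f(T) = -0.080·(T−10) [T>10 °C] = -0.1360
  Pd branch = 0.0053·Pd^0.26·e^(0.059·RH+f) = 2.253 μm/a
  Cl⁻ term: 0.01025·462.2^0.27·exp(0.036·84+0.049·11.7) = 1.961
  r_corr = 2.253 + 1.961 = 4.214 μm/a

r_corr = 4.21 μm/a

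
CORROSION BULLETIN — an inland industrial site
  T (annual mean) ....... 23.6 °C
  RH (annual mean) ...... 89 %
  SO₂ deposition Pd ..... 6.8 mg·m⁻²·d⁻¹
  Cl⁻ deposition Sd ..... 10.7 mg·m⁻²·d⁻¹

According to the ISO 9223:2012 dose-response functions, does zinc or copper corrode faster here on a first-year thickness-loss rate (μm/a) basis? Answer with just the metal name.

zinc: f(T) = -0.071·(T−10) [T>10 °C] = -0.9656
  SO₂ term: 0.0129·6.8^0.44·exp(0.046·89-0.9656) = 0.6848
  Sd branch = 0.0175·Sd^0.57·e^(0.008·RH+0.085·T) = 1.024 μm/a
  r_corr = 0.6848 + 1.024 = 1.709 μm/a
copper: temperature factor f = -0.080·(13.6) = -1.0880
  SO₂ term: 0.0053·6.8^0.26·exp(0.059·89-1.0880) = 0.5607
  Cl⁻ term: 0.01025·10.7^0.27·exp(0.036·89+0.049·23.6) = 1.522
  sum: 0.5607 + 1.522 → r_corr = 2.082 μm/a
Ordering by μm/a: copper (2.08) > zinc (1.71)

copper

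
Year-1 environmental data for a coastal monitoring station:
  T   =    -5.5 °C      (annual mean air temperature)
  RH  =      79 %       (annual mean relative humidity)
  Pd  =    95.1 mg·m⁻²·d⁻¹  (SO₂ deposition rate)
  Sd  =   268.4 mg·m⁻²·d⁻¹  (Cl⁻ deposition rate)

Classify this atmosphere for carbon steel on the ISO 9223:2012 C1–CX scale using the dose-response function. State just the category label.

C3

carbon steel: temperature factor f = +0.150·(-15.5) = -2.3250
  sulphur-dioxide contribution → 8.976 μm/a
  chloride contribution → 35.57 μm/a
  ⇒ r_corr(carbon steel) = 44.55 μm/a
ISO 9223 Table 2 (carbon steel): 25 < 44.5 ≤ 50 μm/a ⇒ C3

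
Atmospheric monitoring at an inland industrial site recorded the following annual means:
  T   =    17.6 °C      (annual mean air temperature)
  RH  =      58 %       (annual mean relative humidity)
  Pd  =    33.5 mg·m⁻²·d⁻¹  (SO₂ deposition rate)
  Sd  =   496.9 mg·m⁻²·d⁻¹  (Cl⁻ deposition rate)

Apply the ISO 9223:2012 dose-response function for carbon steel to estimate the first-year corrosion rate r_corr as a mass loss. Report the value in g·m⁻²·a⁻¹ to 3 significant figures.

carbon steel: T>10 °C ⇒ hinge -0.054·(17.6−10) = -0.4104
  Pd branch = 1.77·Pd^0.52·e^(0.02·RH+f) = 23.26 μm/a
  Cl⁻ term: 0.102·496.9^0.62·exp(0.033·58+0.04·17.6) = 65.66
  sum: 23.26 + 65.66 → r_corr = 88.91 μm/a
Convert to mass loss: 88.91 μm/a × 7.85 g/cm³ = 698 g·m⁻²·a⁻¹

r_corr = 698 g·m⁻²·a⁻¹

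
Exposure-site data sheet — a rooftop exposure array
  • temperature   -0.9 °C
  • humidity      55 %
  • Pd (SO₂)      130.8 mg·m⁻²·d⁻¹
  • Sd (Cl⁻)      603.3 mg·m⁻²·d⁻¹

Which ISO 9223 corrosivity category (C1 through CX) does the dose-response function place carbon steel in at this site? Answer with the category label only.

carbon steel: T≤10 °C ⇒ hinge +0.150·(-0.9−10) = -1.6350
  sulphur-dioxide contribution → 13.07 μm/a
  chloride contribution → 32 μm/a
  total first-year rate 45.07 μm/a
ISO 9223 Table 2 (carbon steel): 25 < 45.1 ≤ 50 μm/a ⇒ C3

C3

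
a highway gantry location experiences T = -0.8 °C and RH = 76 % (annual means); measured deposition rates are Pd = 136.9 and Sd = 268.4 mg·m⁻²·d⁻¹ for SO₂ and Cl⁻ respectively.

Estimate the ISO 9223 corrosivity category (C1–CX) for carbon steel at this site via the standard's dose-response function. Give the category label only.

carbon steel: temperature factor f = +0.150·(-10.8) = -1.6200
  Pd branch = 1.77·Pd^0.52·e^(0.02·RH+f) = 20.68 μm/a
  Cl⁻ term: 0.102·268.4^0.62·exp(0.033·76+0.04·-0.8) = 38.88
  sum: 20.68 + 38.88 → r_corr = 59.56 μm/a
59.6 μm/a falls in (50, 80] for carbon steel → category C4

C4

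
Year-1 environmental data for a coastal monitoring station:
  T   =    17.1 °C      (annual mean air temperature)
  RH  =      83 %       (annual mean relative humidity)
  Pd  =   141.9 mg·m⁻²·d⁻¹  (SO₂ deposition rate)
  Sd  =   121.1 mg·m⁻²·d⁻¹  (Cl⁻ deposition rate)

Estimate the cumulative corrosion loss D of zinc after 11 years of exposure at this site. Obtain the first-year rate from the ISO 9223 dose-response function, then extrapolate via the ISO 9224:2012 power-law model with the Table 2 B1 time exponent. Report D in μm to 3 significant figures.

zinc: f(T) = -0.071·(T−10) [T>10 °C] = -0.5041
  Pd branch = 0.0129·Pd^0.44·e^(0.046·RH+f) = 3.138 μm/a
  Sd branch = 0.0175·Sd^0.57·e^(0.008·RH+0.085·T) = 2.239 μm/a
  r_corr = 3.138 + 2.239 = 5.377 μm/a
ISO 9224: D(t) = r_corr · t^b with b = 0.813 (zinc, B1)
  D(11) = 5.377 × 11^0.813 = 5.377 × 7.025 = 37.77 μm

D(11) = 37.8 μm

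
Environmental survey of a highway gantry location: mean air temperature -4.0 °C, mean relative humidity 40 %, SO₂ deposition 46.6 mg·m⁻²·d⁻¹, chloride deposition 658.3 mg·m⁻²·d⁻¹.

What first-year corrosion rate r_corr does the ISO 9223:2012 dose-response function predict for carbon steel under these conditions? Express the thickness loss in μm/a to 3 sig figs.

r_corr = 21.7 μm/a

carbon steel: temperature factor f = +0.150·(-14.0) = -2.1000
  sulphur-dioxide contribution → 3.556 μm/a
  chloride contribution → 18.19 μm/a
  ⇒ r_corr(carbon steel) = 21.74 μm/a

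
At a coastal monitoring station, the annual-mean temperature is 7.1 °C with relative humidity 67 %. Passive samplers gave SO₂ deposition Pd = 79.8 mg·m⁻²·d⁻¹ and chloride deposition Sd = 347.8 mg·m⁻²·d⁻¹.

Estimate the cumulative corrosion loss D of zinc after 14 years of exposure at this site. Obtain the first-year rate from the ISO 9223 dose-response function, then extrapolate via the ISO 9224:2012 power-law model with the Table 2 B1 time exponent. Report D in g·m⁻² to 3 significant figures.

zinc: f(T) = +0.038·(T−10) [T≤10 °C] = -0.1102
  Pd branch = 0.0129·Pd^0.44·e^(0.046·RH+f) = 1.73 μm/a
  Sd branch = 0.0175·Sd^0.57·e^(0.008·RH+0.085·T) = 1.536 μm/a
  r_corr = 1.73 + 1.536 = 3.267 μm/a
Long-term exponent b (ISO 9224 Table 2, B1) = 0.813
  D(14) = 3.267 × 14^0.813 = 3.267 × 8.547 = 27.92 μm
  Mass loss = 27.92 μm × 7.14 g/cm³ = 199.3 g·m⁻²

D(14) = 199 g·m⁻²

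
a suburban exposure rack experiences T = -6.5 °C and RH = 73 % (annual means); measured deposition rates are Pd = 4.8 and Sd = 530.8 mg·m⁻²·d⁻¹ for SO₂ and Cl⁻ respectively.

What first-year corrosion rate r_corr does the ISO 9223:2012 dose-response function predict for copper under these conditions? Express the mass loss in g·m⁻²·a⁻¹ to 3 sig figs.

r_corr = 5.69 g·m⁻²·a⁻¹

copper: f(T) = +0.126·(T−10) [T≤10 °C] = -2.0790
  SO₂ term: 0.0053·4.8^0.26·exp(0.059·73-2.0790) = 0.07396
  Cl⁻ term: 0.01025·530.8^0.27·exp(0.036·73+0.049·-6.5) = 0.5616
  r_corr = 0.07396 + 0.5616 = 0.6356 μm/a
Convert to mass loss: 0.6356 μm/a × 8.96 g/cm³ = 5.695 g·m⁻²·a⁻¹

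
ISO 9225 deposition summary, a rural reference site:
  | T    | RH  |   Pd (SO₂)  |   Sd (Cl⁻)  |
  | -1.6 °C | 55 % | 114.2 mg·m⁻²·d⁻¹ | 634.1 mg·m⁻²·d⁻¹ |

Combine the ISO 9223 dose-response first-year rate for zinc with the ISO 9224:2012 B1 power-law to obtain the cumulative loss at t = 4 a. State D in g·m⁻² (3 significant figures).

zinc: f(T) = +0.038·(T−10) [T≤10 °C] = -0.4408
  Pd branch = 0.0129·Pd^0.44·e^(0.046·RH+f) = 0.8381 μm/a
  Cl⁻ term: 0.0175·634.1^0.57·exp(0.008·55+0.085·-1.6) = 0.9382
  sum: 0.8381 + 0.9382 → r_corr = 1.776 μm/a
ISO 9224: D(t) = r_corr · t^b with b = 0.813 (zinc, B1)
  D(4) = 1.776 × 4^0.813 = 1.776 × 3.087 = 5.483 μm
  Mass loss = 5.483 μm × 7.14 g/cm³ = 39.15 g·m⁻²

D(4) = 39.1 g·m⁻²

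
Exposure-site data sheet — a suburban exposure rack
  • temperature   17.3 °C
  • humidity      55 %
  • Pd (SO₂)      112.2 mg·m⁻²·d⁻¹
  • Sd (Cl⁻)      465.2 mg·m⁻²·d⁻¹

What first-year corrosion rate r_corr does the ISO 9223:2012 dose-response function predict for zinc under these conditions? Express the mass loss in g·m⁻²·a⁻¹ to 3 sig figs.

zinc: f(T) = -0.071·(T−10) [T>10 °C] = -0.5183
  sulphur-dioxide contribution → 0.7696 μm/a
  chloride contribution → 3.92 μm/a
  total first-year rate 4.69 μm/a
Convert to mass loss: 4.69 μm/a × 7.14 g/cm³ = 33.49 g·m⁻²·a⁻¹

r_corr = 33.5 g·m⁻²·a⁻¹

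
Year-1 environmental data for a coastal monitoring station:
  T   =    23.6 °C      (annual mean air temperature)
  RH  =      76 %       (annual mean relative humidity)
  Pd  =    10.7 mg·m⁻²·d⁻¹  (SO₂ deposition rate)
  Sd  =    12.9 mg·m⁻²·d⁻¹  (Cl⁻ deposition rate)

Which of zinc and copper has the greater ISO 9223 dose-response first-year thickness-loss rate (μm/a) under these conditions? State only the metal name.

zinc

zinc: temperature factor f = -0.071·(13.6) = -0.9656
  Pd branch = 0.0129·Pd^0.44·e^(0.046·RH+f) = 0.4597 μm/a
  Sd branch = 0.0175·Sd^0.57·e^(0.008·RH+0.085·T) = 1.026 μm/a
  sum: 0.4597 + 1.026 → r_corr = 1.486 μm/a
copper: f(T) = -0.080·(T−10) [T>10 °C] = -1.0880
  Pd branch = 0.0053·Pd^0.26·e^(0.059·RH+f) = 0.2929 μm/a
  Sd branch = 0.01025·Sd^0.27·e^(0.036·RH+0.049·T) = 1.002 μm/a
  sum: 0.2929 + 1.002 → r_corr = 1.295 μm/a
Ordering by μm/a: zinc (1.49) > copper (1.3)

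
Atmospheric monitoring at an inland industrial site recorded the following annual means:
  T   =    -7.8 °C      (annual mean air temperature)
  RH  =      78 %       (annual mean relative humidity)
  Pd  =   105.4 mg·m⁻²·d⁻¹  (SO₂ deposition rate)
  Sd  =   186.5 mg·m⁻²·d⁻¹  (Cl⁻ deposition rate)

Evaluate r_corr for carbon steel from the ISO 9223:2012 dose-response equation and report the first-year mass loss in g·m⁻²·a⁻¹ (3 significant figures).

carbon steel: temperature factor f = +0.150·(-17.8) = -2.6700
  sulphur-dioxide contribution → 6.573 μm/a
  chloride contribution → 25.05 μm/a
  ⇒ r_corr(carbon steel) = 31.62 μm/a
Convert to mass loss: 31.62 μm/a × 7.85 g/cm³ = 248.2 g·m⁻²·a⁻¹

r_corr = 248 g·m⁻²·a⁻¹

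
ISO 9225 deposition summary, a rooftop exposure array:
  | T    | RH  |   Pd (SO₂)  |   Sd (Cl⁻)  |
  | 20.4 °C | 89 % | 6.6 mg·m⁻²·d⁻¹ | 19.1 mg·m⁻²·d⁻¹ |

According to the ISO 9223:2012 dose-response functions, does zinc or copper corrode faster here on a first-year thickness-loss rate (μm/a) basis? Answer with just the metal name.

zinc: f(T) = -0.071·(T−10) [T>10 °C] = -0.7384
  SO₂ term: 0.0129·6.6^0.44·exp(0.046·89-0.7384) = 0.8482
  Cl⁻ term: 0.0175·19.1^0.57·exp(0.008·89+0.085·20.4) = 1.085
  r_corr = 0.8482 + 1.085 = 1.933 μm/a
copper: T>10 °C ⇒ hinge -0.080·(20.4−10) = -0.8320
  SO₂ term: 0.0053·6.6^0.26·exp(0.059·89-0.8320) = 0.7186
  Sd branch = 0.01025·Sd^0.27·e^(0.036·RH+0.049·T) = 1.521 μm/a
  sum: 0.7186 + 1.521 → r_corr = 2.24 μm/a
Ordering by μm/a: copper (2.24) > zinc (1.93)

copper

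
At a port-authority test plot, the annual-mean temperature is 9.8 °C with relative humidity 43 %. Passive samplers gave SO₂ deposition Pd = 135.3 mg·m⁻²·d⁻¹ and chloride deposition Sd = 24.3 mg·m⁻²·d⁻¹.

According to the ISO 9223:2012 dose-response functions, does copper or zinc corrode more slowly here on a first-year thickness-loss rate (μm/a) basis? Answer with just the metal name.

copper: f(T) = +0.126·(T−10) [T≤10 °C] = -0.0252
  SO₂ term: 0.0053·135.3^0.26·exp(0.059·43-0.0252) = 0.234
  Cl⁻ term: 0.01025·24.3^0.27·exp(0.036·43+0.049·9.8) = 0.1844
  sum: 0.234 + 0.1844 → r_corr = 0.4184 μm/a
zinc: T≤10 °C ⇒ hinge +0.038·(9.8−10) = -0.0076
  SO₂ term: 0.0129·135.3^0.44·exp(0.046·43-0.0076) = 0.8019
  Sd branch = 0.0175·Sd^0.57·e^(0.008·RH+0.085·T) = 0.3499 μm/a
  sum: 0.8019 + 0.3499 → r_corr = 1.152 μm/a
Ordering by μm/a: zinc (1.15) > copper (0.418)

copper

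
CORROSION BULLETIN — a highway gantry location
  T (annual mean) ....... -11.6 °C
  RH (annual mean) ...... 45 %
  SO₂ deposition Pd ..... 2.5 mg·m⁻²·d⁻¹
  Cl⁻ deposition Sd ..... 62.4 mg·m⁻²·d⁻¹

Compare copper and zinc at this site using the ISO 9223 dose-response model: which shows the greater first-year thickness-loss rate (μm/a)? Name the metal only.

copper: T≤10 °C ⇒ hinge +0.126·(-11.6−10) = -2.7216
  sulphur-dioxide contribution → 0.006292 μm/a
  chloride contribution → 0.08956 μm/a
  ⇒ r_corr(copper) = 0.09586 μm/a
zinc: T≤10 °C ⇒ hinge +0.038·(-11.6−10) = -0.8208
  sulphur-dioxide contribution → 0.06733 μm/a
  chloride contribution → 0.09872 μm/a
  total first-year rate 0.1661 μm/a
Ordering by μm/a: zinc (0.166) > copper (0.0959)

zinc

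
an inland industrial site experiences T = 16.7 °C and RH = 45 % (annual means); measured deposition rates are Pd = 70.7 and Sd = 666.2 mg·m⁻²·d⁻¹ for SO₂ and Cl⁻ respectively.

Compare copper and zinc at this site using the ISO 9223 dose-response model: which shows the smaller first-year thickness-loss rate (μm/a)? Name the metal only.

copper

copper: temperature factor f = -0.080·(6.7) = -0.5360
  SO₂ term: 0.0053·70.7^0.26·exp(0.059·45-0.5360) = 0.1335
  Sd branch = 0.01025·Sd^0.27·e^(0.036·RH+0.049·T) = 0.6793 μm/a
  sum: 0.1335 + 0.6793 → r_corr = 0.8127 μm/a
zinc: T>10 °C ⇒ hinge -0.071·(16.7−10) = -0.4757
  SO₂ term: 0.0129·70.7^0.44·exp(0.046·45-0.4757) = 0.4137
  Cl⁻ term: 0.0175·666.2^0.57·exp(0.008·45+0.085·16.7) = 4.22
  sum: 0.4137 + 4.22 → r_corr = 4.634 μm/a
Ordering by μm/a: zinc (4.63) > copper (0.813)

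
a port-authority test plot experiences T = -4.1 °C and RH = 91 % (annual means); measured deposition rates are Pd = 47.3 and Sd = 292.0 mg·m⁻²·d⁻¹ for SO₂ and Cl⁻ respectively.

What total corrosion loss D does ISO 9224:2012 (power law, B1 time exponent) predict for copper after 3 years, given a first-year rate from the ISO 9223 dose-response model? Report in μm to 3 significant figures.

D(3) = 3.23 μm

copper: f(T) = +0.126·(T−10) [T≤10 °C] = -1.7766
  SO₂ term: 0.0053·47.3^0.26·exp(0.059·91-1.7766) = 0.5247
  Cl⁻ term: 0.01025·292.0^0.27·exp(0.036·91+0.049·-4.1) = 1.028
  r_corr = 0.5247 + 1.028 = 1.552 μm/a
ISO 9224: D(t) = r_corr · t^b with b = 0.667 (copper, B1)
  D(3) = 1.552 × 3^0.667 = 1.552 × 2.081 = 3.23 μm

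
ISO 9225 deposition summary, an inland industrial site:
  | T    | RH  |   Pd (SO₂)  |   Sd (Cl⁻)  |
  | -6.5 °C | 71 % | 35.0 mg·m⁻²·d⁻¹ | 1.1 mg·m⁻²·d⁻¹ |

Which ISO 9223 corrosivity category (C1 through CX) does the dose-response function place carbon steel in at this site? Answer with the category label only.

carbon steel: temperature factor f = +0.150·(-16.5) = -2.4750
  SO₂ term: 1.77·35.0^0.52·exp(0.02·71-2.4750) = 3.915
  Sd branch = 0.102·Sd^0.62·e^(0.033·RH+0.04·T) = 0.8688 μm/a
  r_corr = 3.915 + 0.8688 = 4.784 μm/a
4.78 μm/a falls in (1.3, 25] for carbon steel → category C2

C2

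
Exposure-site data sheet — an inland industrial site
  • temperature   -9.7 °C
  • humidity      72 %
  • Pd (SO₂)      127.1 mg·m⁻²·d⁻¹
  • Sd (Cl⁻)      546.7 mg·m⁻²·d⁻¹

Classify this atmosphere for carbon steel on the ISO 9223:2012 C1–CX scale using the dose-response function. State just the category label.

carbon steel: T≤10 °C ⇒ hinge +0.150·(-9.7−10) = -2.9550
  SO₂ term: 1.77·127.1^0.52·exp(0.02·72-2.9550) = 4.833
  Sd branch = 0.102·Sd^0.62·e^(0.033·RH+0.04·T) = 37.1 μm/a
  r_corr = 4.833 + 37.1 = 41.93 μm/a
Category bounds: 25…50 μm/a bracket r_corr ⇒ C3

C3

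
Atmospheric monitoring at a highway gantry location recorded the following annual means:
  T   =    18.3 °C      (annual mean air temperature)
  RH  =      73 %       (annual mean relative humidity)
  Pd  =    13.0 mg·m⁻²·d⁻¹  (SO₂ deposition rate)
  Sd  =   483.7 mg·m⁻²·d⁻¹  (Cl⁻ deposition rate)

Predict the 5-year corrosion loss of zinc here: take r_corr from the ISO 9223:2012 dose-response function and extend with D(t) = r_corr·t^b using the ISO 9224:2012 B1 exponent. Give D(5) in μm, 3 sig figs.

zinc: T>10 °C ⇒ hinge -0.071·(18.3−10) = -0.5893
  Pd branch = 0.0129·Pd^0.44·e^(0.046·RH+f) = 0.6356 μm/a
  Cl⁻ term: 0.0175·483.7^0.57·exp(0.008·73+0.085·18.3) = 5.04
  sum: 0.6356 + 5.04 → r_corr = 5.675 μm/a
ISO 9224: D(t) = r_corr · t^b with b = 0.813 (zinc, B1)
  D(5) = 5.675 × 5^0.813 = 5.675 × 3.701 = 21 μm

D(5) = 21.0 μm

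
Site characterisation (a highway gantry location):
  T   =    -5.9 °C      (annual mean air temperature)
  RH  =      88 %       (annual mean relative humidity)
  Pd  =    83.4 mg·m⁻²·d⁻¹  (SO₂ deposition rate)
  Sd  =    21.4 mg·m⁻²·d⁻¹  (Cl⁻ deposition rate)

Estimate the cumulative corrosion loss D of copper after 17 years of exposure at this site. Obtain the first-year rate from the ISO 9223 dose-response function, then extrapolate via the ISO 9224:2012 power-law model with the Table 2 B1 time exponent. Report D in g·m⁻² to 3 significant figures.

D(17) = 48.8 g·m⁻²

copper: f(T) = +0.126·(T−10) [T≤10 °C] = -2.0034
  sulphur-dioxide contribution → 0.406 μm/a
  chloride contribution → 0.4171 μm/a
  ⇒ r_corr(copper) = 0.8231 μm/a
Power-law: D(17) = r_corr · 17^0.667
  D(17) = 0.8231 × 17^0.667 = 0.8231 × 6.618 = 5.447 μm
  Mass loss = 5.447 μm × 8.96 g/cm³ = 48.81 g·m⁻²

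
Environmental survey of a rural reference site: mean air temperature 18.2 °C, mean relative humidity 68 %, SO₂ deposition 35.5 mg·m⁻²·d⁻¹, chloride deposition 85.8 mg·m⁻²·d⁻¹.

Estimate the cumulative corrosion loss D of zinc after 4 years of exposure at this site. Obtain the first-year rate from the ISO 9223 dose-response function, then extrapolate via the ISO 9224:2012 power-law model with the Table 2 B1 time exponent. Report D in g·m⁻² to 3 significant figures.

D(4) = 56.9 g·m⁻²

zinc: f(T) = -0.071·(T−10) [T>10 °C] = -0.5822
  sulphur-dioxide contribution → 0.7913 μm/a
  chloride contribution → 1.792 μm/a
  total first-year rate 2.583 μm/a
Power-law: D(4) = r_corr · 4^0.813
  D(4) = 2.583 × 4^0.813 = 2.583 × 3.087 = 7.972 μm
  Mass loss = 7.972 μm × 7.14 g/cm³ = 56.92 g·m⁻²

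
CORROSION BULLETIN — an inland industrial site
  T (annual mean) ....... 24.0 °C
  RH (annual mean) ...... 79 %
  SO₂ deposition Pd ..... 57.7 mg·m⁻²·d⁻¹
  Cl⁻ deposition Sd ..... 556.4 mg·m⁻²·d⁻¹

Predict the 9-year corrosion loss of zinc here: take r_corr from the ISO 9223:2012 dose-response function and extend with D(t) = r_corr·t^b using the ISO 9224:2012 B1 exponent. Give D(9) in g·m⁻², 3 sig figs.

zinc: temperature factor f = -0.071·(14.0) = -0.9940
  SO₂ term: 0.0129·57.7^0.44·exp(0.046·79-0.9940) = 1.077
  Cl⁻ term: 0.0175·556.4^0.57·exp(0.008·79+0.085·24.0) = 9.297
  sum: 1.077 + 9.297 → r_corr = 10.37 μm/a
Power-law: D(9) = r_corr · 9^0.813
  D(9) = 10.37 × 9^0.813 = 10.37 × 5.968 = 61.91 μm
  Mass loss = 61.91 μm × 7.14 g/cm³ = 442 g·m⁻²

D(9) = 442 g·m⁻²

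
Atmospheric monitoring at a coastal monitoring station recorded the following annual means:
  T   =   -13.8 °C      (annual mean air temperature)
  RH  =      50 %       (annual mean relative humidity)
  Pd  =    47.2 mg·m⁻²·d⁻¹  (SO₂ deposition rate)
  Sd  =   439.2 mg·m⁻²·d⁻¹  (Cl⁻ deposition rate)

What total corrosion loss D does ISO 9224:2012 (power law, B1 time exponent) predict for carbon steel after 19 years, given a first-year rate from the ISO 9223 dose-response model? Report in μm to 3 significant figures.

D(19) = 66.7 μm

carbon steel: f(T) = +0.150·(T−10) [T≤10 °C] = -3.5700
  Pd branch = 1.77·Pd^0.52·e^(0.02·RH+f) = 1.005 μm/a
  Cl⁻ term: 0.102·439.2^0.62·exp(0.033·50+0.04·-13.8) = 13.3
  r_corr = 1.005 + 13.3 = 14.31 μm/a
ISO 9224: D(t) = r_corr · t^b with b = 0.523 (carbon steel, B1)
  D(19) = 14.31 × 19^0.523 = 14.31 × 4.664 = 66.73 μm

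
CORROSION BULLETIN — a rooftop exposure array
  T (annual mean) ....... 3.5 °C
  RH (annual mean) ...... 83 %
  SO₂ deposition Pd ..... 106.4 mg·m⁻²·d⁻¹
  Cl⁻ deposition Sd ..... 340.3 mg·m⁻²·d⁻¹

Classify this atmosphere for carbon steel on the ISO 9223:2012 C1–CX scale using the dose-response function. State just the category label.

C5

carbon steel: f(T) = +0.150·(T−10) [T≤10 °C] = -0.9750
  sulphur-dioxide contribution → 39.76 μm/a
  chloride contribution → 67.4 μm/a
  ⇒ r_corr(carbon steel) = 107.2 μm/a
Category bounds: 80…200 μm/a bracket r_corr ⇒ C5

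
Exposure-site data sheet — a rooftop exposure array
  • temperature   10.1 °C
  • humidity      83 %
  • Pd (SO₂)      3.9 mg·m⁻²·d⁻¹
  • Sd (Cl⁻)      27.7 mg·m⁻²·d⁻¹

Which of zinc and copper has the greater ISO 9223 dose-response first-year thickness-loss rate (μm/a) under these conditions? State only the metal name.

zinc: temperature factor f = -0.071·(0.1) = -0.0071
  sulphur-dioxide contribution → 1.061 μm/a
  chloride contribution → 0.5327 μm/a
  ⇒ r_corr(zinc) = 1.594 μm/a
copper: temperature factor f = -0.080·(0.1) = -0.0080
  sulphur-dioxide contribution → 1.003 μm/a
  chloride contribution → 0.8181 μm/a
  total first-year rate 1.821 μm/a
Ordering by μm/a: copper (1.82) > zinc (1.59)

copper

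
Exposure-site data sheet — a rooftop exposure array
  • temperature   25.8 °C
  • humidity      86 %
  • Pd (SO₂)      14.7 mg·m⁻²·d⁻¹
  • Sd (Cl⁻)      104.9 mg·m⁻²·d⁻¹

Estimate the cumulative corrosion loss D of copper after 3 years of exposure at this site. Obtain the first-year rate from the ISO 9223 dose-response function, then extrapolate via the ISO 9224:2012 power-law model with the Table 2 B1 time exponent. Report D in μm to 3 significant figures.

D(3) = 6.87 μm

copper: f(T) = -0.080·(T−10) [T>10 °C] = -1.2640
  SO₂ term: 0.0053·14.7^0.26·exp(0.059·86-1.2640) = 0.4813
  Cl⁻ term: 0.01025·104.9^0.27·exp(0.036·86+0.049·25.8) = 2.818
  r_corr = 0.4813 + 2.818 = 3.299 μm/a
Power-law: D(3) = r_corr · 3^0.667
  D(3) = 3.299 × 3^0.667 = 3.299 × 2.081 = 6.865 μm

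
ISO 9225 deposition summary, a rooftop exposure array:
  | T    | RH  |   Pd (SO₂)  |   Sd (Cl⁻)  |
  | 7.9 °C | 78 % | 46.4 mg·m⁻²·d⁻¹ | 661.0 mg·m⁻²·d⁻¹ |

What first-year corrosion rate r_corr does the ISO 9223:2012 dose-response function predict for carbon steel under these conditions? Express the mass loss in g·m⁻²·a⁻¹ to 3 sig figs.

carbon steel: temperature factor f = +0.150·(-2.1) = -0.3150
  Pd branch = 1.77·Pd^0.52·e^(0.02·RH+f) = 45.21 μm/a
  Cl⁻ term: 0.102·661.0^0.62·exp(0.033·78+0.04·7.9) = 102.9
  sum: 45.21 + 102.9 → r_corr = 148.1 μm/a
Convert to mass loss: 148.1 μm/a × 7.85 g/cm³ = 1162 g·m⁻²·a⁻¹

r_corr = 1.16e+03 g·m⁻²·a⁻¹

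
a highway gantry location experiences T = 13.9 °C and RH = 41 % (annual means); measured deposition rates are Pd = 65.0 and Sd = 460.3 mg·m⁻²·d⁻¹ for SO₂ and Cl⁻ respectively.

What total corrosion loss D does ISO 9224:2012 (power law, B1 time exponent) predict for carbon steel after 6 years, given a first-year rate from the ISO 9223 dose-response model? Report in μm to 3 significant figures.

D(6) = 151 μm

carbon steel: f(T) = -0.054·(T−10) [T>10 °C] = -0.2106
  sulphur-dioxide contribution → 28.53 μm/a
  chloride contribution → 30.81 μm/a
  ⇒ r_corr(carbon steel) = 59.35 μm/a
ISO 9224: D(t) = r_corr · t^b with b = 0.523 (carbon steel, B1)
  D(6) = 59.35 × 6^0.523 = 59.35 × 2.553 = 151.5 μm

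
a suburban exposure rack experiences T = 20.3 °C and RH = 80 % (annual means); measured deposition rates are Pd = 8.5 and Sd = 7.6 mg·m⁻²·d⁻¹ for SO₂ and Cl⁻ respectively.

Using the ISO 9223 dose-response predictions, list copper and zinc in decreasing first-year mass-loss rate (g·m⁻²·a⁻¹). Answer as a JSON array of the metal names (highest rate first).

["copper", "zinc"]

copper: f(T) = -0.080·(T−10) [T>10 °C] = -0.8240
  SO₂ term: 0.0053·8.5^0.26·exp(0.059·80-0.8240) = 0.4549
  Sd branch = 0.01025·Sd^0.27·e^(0.036·RH+0.049·T) = 0.8537 μm/a
  r_corr = 0.4549 + 0.8537 = 1.309 μm/a
  mass loss = 1.309 μm/a × 8.96 g/cm³ = 11.73 g·m⁻²·a⁻¹
zinc: temperature factor f = -0.071·(10.3) = -0.7313
  Pd branch = 0.0129·Pd^0.44·e^(0.046·RH+f) = 0.6312 μm/a
  Sd branch = 0.0175·Sd^0.57·e^(0.008·RH+0.085·T) = 0.5921 μm/a
  sum: 0.6312 + 0.5921 → r_corr = 1.223 μm/a
  mass loss = 1.223 μm/a × 7.14 g/cm³ = 8.734 g·m⁻²·a⁻¹
Ordering by g·m⁻²·a⁻¹: copper (11.7) > zinc (8.73)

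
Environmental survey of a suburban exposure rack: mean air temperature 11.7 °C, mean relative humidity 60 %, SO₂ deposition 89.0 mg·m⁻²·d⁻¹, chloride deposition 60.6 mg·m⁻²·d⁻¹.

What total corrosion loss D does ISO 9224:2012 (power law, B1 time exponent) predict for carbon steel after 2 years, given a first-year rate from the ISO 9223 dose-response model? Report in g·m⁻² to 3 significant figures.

carbon steel: T>10 °C ⇒ hinge -0.054·(11.7−10) = -0.0918
  sulphur-dioxide contribution → 55.33 μm/a
  chloride contribution → 15.03 μm/a
  total first-year rate 70.35 μm/a
Long-term exponent b (ISO 9224 Table 2, B1) = 0.523
  D(2) = 70.35 × 2^0.523 = 70.35 × 1.437 = 101.1 μm
  Mass loss = 101.1 μm × 7.85 g/cm³ = 793.6 g·m⁻²

D(2) = 794 g·m⁻²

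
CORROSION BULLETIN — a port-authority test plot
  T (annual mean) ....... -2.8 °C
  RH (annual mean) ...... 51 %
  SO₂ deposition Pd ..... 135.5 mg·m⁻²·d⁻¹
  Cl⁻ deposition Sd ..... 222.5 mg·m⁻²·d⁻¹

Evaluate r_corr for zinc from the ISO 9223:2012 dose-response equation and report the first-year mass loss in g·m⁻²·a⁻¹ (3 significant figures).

zinc: f(T) = +0.038·(T−10) [T≤10 °C] = -0.4864
  SO₂ term: 0.0129·135.5^0.44·exp(0.046·51-0.4864) = 0.7182
  Sd branch = 0.0175·Sd^0.57·e^(0.008·RH+0.085·T) = 0.4517 μm/a
  sum: 0.7182 + 0.4517 → r_corr = 1.17 μm/a
Convert to mass loss: 1.17 μm/a × 7.14 g/cm³ = 8.353 g·m⁻²·a⁻¹

r_corr = 8.35 g·m⁻²·a⁻¹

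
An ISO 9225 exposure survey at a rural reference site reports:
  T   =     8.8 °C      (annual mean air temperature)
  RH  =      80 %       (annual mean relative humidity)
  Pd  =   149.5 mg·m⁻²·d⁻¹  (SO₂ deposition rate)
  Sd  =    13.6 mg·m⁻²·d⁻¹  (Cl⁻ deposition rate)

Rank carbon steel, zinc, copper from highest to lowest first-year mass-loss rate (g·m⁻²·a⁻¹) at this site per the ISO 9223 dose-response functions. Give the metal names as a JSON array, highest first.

["carbon steel", "zinc", "copper"]

carbon steel: T≤10 °C ⇒ hinge +0.150·(8.8−10) = -0.1800
  SO₂ term: 1.77·149.5^0.52·exp(0.02·80-0.1800) = 98.97
  Sd branch = 0.102·Sd^0.62·e^(0.033·RH+0.04·T) = 10.25 μm/a
  sum: 98.97 + 10.25 → r_corr = 109.2 μm/a
  mass loss = 109.2 μm/a × 7.85 g/cm³ = 857.4 g·m⁻²·a⁻¹
zinc: temperature factor f = +0.038·(-1.2) = -0.0456
  SO₂ term: 0.0129·149.5^0.44·exp(0.046·80-0.0456) = 4.424
  Cl⁻ term: 0.0175·13.6^0.57·exp(0.008·80+0.085·8.8) = 0.3104
  sum: 4.424 + 0.3104 → r_corr = 4.735 μm/a
  mass loss = 4.735 μm/a × 7.14 g/cm³ = 33.8 g·m⁻²·a⁻¹
copper: f(T) = +0.126·(T−10) [T≤10 °C] = -0.1512
  Pd branch = 0.0053·Pd^0.26·e^(0.059·RH+f) = 1.879 μm/a
  Sd branch = 0.01025·Sd^0.27·e^(0.036·RH+0.049·T) = 0.5686 μm/a
  r_corr = 1.879 + 0.5686 = 2.447 μm/a
  mass loss = 2.447 μm/a × 8.96 g/cm³ = 21.93 g·m⁻²·a⁻¹
Ordering by g·m⁻²·a⁻¹: carbon steel (857) > zinc (33.8) > copper (21.9)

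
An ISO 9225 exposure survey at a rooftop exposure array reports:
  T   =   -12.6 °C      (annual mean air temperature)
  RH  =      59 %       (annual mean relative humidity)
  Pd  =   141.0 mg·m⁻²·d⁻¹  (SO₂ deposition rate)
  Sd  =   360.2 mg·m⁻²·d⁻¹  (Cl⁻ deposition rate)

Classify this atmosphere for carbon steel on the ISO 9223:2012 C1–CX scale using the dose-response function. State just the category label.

C2

carbon steel: temperature factor f = +0.150·(-22.6) = -3.3900
  SO₂ term: 1.77·141.0^0.52·exp(0.02·59-3.3900) = 2.546
  Cl⁻ term: 0.102·360.2^0.62·exp(0.033·59+0.04·-12.6) = 16.61
  r_corr = 2.546 + 16.61 = 19.15 μm/a
19.2 μm/a falls in (1.3, 25] for carbon steel → category C2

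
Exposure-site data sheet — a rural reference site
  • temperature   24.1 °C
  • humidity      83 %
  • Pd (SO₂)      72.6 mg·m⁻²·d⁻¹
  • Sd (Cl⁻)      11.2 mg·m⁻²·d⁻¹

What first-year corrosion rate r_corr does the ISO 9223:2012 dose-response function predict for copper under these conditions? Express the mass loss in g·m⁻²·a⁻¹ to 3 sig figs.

copper: f(T) = -0.080·(T−10) [T>10 °C] = -1.1280
  SO₂ term: 0.0053·72.6^0.26·exp(0.059·83-1.1280) = 0.6998
  Cl⁻ term: 0.01025·11.2^0.27·exp(0.036·83+0.049·24.1) = 1.272
  r_corr = 0.6998 + 1.272 = 1.972 μm/a
Convert to mass loss: 1.972 μm/a × 8.96 g/cm³ = 17.67 g·m⁻²·a⁻¹

r_corr = 17.7 g·m⁻²·a⁻¹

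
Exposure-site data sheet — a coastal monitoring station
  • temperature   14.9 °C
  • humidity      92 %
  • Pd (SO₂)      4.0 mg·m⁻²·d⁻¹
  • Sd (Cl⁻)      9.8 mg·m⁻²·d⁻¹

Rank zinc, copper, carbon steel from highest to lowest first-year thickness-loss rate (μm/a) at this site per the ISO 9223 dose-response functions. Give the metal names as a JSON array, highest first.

["carbon steel", "copper", "zinc"]

zinc: temperature factor f = -0.071·(4.9) = -0.3479
  SO₂ term: 0.0129·4.0^0.44·exp(0.046·92-0.3479) = 1.154
  Sd branch = 0.0175·Sd^0.57·e^(0.008·RH+0.085·T) = 0.4761 μm/a
  r_corr = 1.154 + 0.4761 = 1.63 μm/a
copper: f(T) = -0.080·(T−10) [T>10 °C] = -0.3920
  SO₂ term: 0.0053·4.0^0.26·exp(0.059·92-0.3920) = 1.169
  Sd branch = 0.01025·Sd^0.27·e^(0.036·RH+0.049·T) = 1.081 μm/a
  sum: 1.169 + 1.081 → r_corr = 2.25 μm/a
carbon steel: T>10 °C ⇒ hinge -0.054·(14.9−10) = -0.2646
  Pd branch = 1.77·Pd^0.52·e^(0.02·RH+f) = 17.59 μm/a
  Cl⁻ term: 0.102·9.8^0.62·exp(0.033·92+0.04·14.9) = 15.87
  sum: 17.59 + 15.87 → r_corr = 33.46 μm/a
Ordering by μm/a: carbon steel (33.5) > copper (2.25) > zinc (1.63)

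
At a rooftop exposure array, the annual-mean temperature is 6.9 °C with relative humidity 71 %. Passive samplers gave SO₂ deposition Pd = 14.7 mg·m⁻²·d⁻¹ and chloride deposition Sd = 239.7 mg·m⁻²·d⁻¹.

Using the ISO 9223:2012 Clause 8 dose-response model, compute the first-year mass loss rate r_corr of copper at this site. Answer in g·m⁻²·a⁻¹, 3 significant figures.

r_corr = 11.5 g·m⁻²·a⁻¹

copper: f(T) = +0.126·(T−10) [T≤10 °C] = -0.3906
  SO₂ term: 0.0053·14.7^0.26·exp(0.059·71-0.3906) = 0.4758
  Cl⁻ term: 0.01025·239.7^0.27·exp(0.036·71+0.049·6.9) = 0.8131
  r_corr = 0.4758 + 0.8131 = 1.289 μm/a
Convert to mass loss: 1.289 μm/a × 8.96 g/cm³ = 11.55 g·m⁻²·a⁻¹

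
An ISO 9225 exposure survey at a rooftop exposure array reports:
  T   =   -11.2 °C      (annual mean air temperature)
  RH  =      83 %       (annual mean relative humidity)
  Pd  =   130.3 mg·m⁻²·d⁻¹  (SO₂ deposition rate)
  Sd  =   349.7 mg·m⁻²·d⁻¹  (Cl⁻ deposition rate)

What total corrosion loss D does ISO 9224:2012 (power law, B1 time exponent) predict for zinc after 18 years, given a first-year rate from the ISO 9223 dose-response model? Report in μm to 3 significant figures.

D(18) = 27.3 μm

zinc: T≤10 °C ⇒ hinge +0.038·(-11.2−10) = -0.8056
  Pd branch = 0.0129·Pd^0.44·e^(0.046·RH+f) = 2.236 μm/a
  Cl⁻ term: 0.0175·349.7^0.57·exp(0.008·83+0.085·-11.2) = 0.3697
  r_corr = 2.236 + 0.3697 = 2.606 μm/a
Power-law: D(18) = r_corr · 18^0.813
  D(18) = 2.606 × 18^0.813 = 2.606 × 10.48 = 27.32 μm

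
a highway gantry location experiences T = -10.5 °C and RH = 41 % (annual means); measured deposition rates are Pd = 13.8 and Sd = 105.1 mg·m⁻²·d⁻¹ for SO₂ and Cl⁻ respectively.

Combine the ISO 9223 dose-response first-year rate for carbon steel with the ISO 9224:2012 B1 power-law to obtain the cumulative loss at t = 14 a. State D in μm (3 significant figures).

D(14) = 21.4 μm

carbon steel: f(T) = +0.150·(T−10) [T≤10 °C] = -3.0750
  sulphur-dioxide contribution → 0.7267 μm/a
  chloride contribution → 4.647 μm/a
  ⇒ r_corr(carbon steel) = 5.374 μm/a
Power-law: D(14) = r_corr · 14^0.523
  D(14) = 5.374 × 14^0.523 = 5.374 × 3.976 = 21.37 μm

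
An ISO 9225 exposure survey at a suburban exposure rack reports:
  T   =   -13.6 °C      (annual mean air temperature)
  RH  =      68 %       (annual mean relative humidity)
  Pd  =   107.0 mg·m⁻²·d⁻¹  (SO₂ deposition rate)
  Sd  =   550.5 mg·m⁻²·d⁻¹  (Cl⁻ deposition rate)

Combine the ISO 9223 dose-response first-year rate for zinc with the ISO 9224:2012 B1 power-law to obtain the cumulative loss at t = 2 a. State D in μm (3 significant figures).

D(2) = 2.26 μm

zinc: temperature factor f = +0.038·(-23.6) = -0.8968
  SO₂ term: 0.0129·107.0^0.44·exp(0.046·68-0.8968) = 0.9387
  Cl⁻ term: 0.0175·550.5^0.57·exp(0.008·68+0.085·-13.6) = 0.3463
  sum: 0.9387 + 0.3463 → r_corr = 1.285 μm/a
ISO 9224: D(t) = r_corr · t^b with b = 0.813 (zinc, B1)
  D(2) = 1.285 × 2^0.813 = 1.285 × 1.757 = 2.258 μm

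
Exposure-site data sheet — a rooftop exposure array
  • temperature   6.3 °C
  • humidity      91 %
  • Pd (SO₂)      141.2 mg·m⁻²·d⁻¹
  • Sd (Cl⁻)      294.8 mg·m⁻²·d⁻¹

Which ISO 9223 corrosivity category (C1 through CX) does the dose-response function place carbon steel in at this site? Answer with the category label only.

C5

carbon steel: temperature factor f = +0.150·(-3.7) = -0.5550
  sulphur-dioxide contribution → 82.28 μm/a
  chloride contribution → 89.81 μm/a
  ⇒ r_corr(carbon steel) = 172.1 μm/a
Category bounds: 80…200 μm/a bracket r_corr ⇒ C5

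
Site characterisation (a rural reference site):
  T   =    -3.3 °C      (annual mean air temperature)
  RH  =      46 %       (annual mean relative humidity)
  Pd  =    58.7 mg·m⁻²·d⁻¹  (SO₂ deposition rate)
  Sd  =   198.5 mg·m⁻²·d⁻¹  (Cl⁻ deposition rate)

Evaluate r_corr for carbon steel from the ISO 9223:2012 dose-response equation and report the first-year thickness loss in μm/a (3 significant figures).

carbon steel: temperature factor f = +0.150·(-13.3) = -1.9950
  sulphur-dioxide contribution → 5.021 μm/a
  chloride contribution → 10.84 μm/a
  ⇒ r_corr(carbon steel) = 15.86 μm/a

r_corr = 15.9 μm/a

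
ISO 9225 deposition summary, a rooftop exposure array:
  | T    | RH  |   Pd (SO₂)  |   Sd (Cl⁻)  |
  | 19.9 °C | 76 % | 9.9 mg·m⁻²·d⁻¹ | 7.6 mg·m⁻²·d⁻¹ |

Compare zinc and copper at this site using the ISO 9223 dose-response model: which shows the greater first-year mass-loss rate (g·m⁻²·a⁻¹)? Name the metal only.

copper

zinc: T>10 °C ⇒ hinge -0.071·(19.9−10) = -0.7029
  Pd branch = 0.0129·Pd^0.44·e^(0.046·RH+f) = 0.5777 μm/a
  Cl⁻ term: 0.0175·7.6^0.57·exp(0.008·76+0.085·19.9) = 0.5543
  r_corr = 0.5777 + 0.5543 = 1.132 μm/a
  mass loss = 1.132 μm/a × 7.14 g/cm³ = 8.083 g·m⁻²·a⁻¹
copper: f(T) = -0.080·(T−10) [T>10 °C] = -0.7920
  SO₂ term: 0.0053·9.9^0.26·exp(0.059·76-0.7920) = 0.386
  Sd branch = 0.01025·Sd^0.27·e^(0.036·RH+0.049·T) = 0.7249 μm/a
  r_corr = 0.386 + 0.7249 = 1.111 μm/a
  mass loss = 1.111 μm/a × 8.96 g/cm³ = 9.953 g·m⁻²·a⁻¹
Ordering by g·m⁻²·a⁻¹: copper (9.95) > zinc (8.08)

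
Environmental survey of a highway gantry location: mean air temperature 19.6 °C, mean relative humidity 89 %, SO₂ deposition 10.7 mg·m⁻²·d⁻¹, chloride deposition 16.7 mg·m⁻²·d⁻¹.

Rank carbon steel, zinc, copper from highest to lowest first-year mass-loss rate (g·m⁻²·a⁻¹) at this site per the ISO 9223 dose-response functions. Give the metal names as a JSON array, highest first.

["carbon steel", "copper", "zinc"]

carbon steel: T>10 °C ⇒ hinge -0.054·(19.6−10) = -0.5184
  Pd branch = 1.77·Pd^0.52·e^(0.02·RH+f) = 21.44 μm/a
  Cl⁻ term: 0.102·16.7^0.62·exp(0.033·89+0.04·19.6) = 24.14
  r_corr = 21.44 + 24.14 = 45.57 μm/a
  mass loss = 45.57 μm/a × 7.85 g/cm³ = 357.8 g·m⁻²·a⁻¹
zinc: f(T) = -0.071·(T−10) [T>10 °C] = -0.6816
  SO₂ term: 0.0129·10.7^0.44·exp(0.046·89-0.6816) = 1.11
  Sd branch = 0.0175·Sd^0.57·e^(0.008·RH+0.085·T) = 0.9392 μm/a
  sum: 1.11 + 0.9392 → r_corr = 2.05 μm/a
  mass loss = 2.05 μm/a × 7.14 g/cm³ = 14.63 g·m⁻²·a⁻¹
copper: f(T) = -0.080·(T−10) [T>10 °C] = -0.7680
  SO₂ term: 0.0053·10.7^0.26·exp(0.059·89-0.7680) = 0.8687
  Sd branch = 0.01025·Sd^0.27·e^(0.036·RH+0.049·T) = 1.411 μm/a
  r_corr = 0.8687 + 1.411 = 2.279 μm/a
  mass loss = 2.279 μm/a × 8.96 g/cm³ = 20.42 g·m⁻²·a⁻¹
Ordering by g·m⁻²·a⁻¹: carbon steel (358) > copper (20.4) > zinc (14.6)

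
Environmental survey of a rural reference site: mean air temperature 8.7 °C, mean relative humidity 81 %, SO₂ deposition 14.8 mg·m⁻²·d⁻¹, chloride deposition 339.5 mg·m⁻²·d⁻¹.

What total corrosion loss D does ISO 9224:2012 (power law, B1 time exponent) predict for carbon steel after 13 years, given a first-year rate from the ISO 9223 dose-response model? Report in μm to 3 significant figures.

carbon steel: T≤10 °C ⇒ hinge +0.150·(8.7−10) = -0.1950
  sulphur-dioxide contribution → 29.88 μm/a
  chloride contribution → 77.58 μm/a
  ⇒ r_corr(carbon steel) = 107.5 μm/a
Power-law: D(13) = r_corr · 13^0.523
  D(13) = 107.5 × 13^0.523 = 107.5 × 3.825 = 411 μm

D(13) = 411 μm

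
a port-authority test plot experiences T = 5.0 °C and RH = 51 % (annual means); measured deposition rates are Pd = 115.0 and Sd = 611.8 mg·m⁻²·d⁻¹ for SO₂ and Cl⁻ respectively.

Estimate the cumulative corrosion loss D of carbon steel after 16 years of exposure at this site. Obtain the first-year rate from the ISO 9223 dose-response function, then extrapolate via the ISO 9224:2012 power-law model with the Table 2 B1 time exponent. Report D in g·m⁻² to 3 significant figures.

D(16) = 2.11e+03 g·m⁻²

carbon steel: temperature factor f = +0.150·(-5.0) = -0.7500
  sulphur-dioxide contribution → 27.34 μm/a
  chloride contribution → 35.82 μm/a
  ⇒ r_corr(carbon steel) = 63.16 μm/a
Long-term exponent b (ISO 9224 Table 2, B1) = 0.523
  D(16) = 63.16 × 16^0.523 = 63.16 × 4.263 = 269.3 μm
  Mass loss = 269.3 μm × 7.85 g/cm³ = 2114 g·m⁻²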